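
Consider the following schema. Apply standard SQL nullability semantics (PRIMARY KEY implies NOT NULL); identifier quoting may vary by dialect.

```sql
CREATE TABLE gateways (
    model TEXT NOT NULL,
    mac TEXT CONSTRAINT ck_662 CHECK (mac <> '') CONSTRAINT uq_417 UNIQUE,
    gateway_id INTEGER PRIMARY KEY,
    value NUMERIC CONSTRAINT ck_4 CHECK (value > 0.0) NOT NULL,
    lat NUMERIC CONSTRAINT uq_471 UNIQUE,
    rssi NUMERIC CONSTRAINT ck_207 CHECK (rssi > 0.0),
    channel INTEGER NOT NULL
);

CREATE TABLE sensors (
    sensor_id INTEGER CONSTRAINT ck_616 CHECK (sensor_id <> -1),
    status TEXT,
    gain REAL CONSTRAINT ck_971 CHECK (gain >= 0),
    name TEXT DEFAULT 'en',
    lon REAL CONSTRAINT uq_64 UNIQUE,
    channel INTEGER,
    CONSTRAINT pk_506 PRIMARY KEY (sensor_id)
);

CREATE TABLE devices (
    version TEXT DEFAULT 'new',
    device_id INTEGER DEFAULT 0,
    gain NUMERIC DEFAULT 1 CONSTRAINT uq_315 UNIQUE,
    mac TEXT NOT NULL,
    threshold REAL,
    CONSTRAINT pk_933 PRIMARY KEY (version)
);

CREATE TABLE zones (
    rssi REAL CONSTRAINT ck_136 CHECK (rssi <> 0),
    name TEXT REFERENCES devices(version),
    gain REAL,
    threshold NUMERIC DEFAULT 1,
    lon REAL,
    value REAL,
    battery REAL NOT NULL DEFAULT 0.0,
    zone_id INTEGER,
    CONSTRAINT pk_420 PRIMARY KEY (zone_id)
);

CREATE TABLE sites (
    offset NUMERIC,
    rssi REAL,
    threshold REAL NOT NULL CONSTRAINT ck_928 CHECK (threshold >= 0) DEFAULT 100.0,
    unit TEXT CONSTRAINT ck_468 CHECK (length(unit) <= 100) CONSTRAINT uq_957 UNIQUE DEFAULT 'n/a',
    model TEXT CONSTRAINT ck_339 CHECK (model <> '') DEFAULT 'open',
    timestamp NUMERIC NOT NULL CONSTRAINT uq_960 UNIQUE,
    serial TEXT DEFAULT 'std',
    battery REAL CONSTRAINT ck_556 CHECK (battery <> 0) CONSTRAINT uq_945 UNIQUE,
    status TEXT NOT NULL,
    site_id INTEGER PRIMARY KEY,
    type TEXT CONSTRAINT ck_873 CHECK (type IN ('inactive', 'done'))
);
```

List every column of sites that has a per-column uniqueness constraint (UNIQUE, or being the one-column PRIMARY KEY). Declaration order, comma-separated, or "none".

- offset: no UNIQUE or single-column PK constraint.
- rssi: no UNIQUE or single-column PK constraint.
- threshold: no UNIQUE or single-column PK constraint.
- unit: declared UNIQUE → unique.
- model: no UNIQUE or single-column PK constraint.
- timestamp: declared UNIQUE → unique.
- serial: no UNIQUE or single-column PK constraint.
- battery: declared UNIQUE → unique.
- status: no UNIQUE or single-column PK constraint.
- site_id: single-column PRIMARY KEY → unique.
- type: no UNIQUE or single-column PK constraint.

unit, timestamp, battery, site_id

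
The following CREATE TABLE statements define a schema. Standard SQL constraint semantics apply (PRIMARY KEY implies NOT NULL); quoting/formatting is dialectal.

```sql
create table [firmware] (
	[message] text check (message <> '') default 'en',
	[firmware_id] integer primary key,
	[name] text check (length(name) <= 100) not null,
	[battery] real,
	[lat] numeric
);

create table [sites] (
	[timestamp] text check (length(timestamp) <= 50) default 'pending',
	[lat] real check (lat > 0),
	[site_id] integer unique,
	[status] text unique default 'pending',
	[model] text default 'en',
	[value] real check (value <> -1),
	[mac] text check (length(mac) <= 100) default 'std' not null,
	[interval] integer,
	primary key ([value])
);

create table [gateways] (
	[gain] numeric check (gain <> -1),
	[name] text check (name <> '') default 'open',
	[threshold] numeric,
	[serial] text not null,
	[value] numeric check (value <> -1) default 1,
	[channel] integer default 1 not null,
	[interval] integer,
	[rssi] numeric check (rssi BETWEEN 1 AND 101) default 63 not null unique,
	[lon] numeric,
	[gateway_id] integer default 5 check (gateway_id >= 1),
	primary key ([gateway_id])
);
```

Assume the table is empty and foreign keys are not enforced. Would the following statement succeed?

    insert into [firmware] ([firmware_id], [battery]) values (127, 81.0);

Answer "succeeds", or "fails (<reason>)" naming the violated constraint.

name is omitted from the column list and has no DEFAULT, so it would receive NULL.
But name is declared NOT NULL.

fails (NOT NULL on name)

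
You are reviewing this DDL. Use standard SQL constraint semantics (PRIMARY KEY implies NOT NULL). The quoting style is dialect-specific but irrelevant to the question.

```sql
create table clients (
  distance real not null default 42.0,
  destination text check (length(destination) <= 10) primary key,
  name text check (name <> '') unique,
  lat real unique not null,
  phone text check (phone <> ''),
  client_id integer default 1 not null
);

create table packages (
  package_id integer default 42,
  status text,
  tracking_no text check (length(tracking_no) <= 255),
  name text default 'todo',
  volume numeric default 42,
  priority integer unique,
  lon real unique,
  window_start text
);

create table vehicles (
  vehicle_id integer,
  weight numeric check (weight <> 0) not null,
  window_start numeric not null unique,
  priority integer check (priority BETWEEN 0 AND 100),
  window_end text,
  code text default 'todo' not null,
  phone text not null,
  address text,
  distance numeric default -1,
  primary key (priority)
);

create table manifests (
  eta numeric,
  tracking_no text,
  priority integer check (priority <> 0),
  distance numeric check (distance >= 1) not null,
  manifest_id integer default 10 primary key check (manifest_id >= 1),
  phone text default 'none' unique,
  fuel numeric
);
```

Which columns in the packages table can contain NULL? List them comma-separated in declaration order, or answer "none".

package_id, status, tracking_no, name, volume, priority, lon, window_start

- package_id: DEFAULT only fills an omitted column; an explicit NULL is still allowed → nullable.
- status: no NOT NULL constraint applies → nullable.
- tracking_no: CHECK does not forbid NULL (a CHECK constraint passes when its expression is NULL) → nullable.
- name: DEFAULT only fills an omitted column; an explicit NULL is still allowed → nullable.
- volume: DEFAULT only fills an omitted column; an explicit NULL is still allowed → nullable.
- priority: UNIQUE does not imply NOT NULL → nullable.
- lon: UNIQUE does not imply NOT NULL → nullable.
- window_start: no NOT NULL constraint applies → nullable.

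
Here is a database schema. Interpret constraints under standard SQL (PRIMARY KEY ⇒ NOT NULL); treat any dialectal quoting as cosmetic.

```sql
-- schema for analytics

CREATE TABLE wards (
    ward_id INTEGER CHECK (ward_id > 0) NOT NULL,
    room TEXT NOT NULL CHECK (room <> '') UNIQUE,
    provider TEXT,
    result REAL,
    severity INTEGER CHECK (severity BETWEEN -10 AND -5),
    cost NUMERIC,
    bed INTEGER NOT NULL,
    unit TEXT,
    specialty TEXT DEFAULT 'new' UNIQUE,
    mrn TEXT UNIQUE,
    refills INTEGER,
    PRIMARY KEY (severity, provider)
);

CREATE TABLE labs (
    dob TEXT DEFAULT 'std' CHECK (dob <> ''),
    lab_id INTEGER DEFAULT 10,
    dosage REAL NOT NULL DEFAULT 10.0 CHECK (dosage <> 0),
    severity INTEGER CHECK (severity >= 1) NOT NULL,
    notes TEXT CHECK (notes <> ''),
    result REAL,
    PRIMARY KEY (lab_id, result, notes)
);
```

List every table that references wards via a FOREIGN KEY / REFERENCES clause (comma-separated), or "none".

none

No REFERENCES clause anywhere in the schema names wards.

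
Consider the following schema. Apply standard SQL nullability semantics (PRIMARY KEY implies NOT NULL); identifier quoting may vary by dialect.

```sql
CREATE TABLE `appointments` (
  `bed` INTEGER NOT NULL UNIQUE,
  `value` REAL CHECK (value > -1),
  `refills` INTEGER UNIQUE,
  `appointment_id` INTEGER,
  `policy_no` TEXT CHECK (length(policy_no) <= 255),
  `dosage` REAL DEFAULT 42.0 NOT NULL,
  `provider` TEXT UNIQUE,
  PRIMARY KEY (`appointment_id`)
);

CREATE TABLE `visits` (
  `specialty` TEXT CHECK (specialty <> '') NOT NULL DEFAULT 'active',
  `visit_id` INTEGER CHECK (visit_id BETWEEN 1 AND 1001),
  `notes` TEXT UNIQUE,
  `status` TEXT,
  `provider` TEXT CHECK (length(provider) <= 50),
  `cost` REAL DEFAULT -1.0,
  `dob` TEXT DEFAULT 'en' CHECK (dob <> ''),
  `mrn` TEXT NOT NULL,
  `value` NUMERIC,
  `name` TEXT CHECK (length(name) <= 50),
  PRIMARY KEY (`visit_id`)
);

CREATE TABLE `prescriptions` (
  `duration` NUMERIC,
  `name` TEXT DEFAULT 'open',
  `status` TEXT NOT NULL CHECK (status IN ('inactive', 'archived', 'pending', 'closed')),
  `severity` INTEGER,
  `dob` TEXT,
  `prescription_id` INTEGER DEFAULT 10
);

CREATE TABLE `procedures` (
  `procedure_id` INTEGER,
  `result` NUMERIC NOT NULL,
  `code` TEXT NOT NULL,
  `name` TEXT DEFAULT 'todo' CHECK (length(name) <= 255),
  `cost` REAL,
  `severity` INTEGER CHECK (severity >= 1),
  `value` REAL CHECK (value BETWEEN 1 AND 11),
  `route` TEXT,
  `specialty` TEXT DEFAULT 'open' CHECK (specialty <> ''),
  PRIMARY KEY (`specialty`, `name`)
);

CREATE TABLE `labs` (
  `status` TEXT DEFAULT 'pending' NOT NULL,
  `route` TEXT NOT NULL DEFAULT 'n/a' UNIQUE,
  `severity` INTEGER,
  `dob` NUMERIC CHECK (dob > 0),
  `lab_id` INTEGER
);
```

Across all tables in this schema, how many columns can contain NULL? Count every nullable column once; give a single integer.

24

appointments: 4 nullable (value, refills, policy_no, provider — PK (appointment_id) and explicit NOT NULL columns excluded).
visits: 7 nullable (notes, status, provider, cost, dob, value, name — PK (visit_id) and explicit NOT NULL columns excluded).
prescriptions: 5 nullable (duration, name, severity, dob, prescription_id — PK none and explicit NOT NULL columns excluded).
procedures: 5 nullable (procedure_id, cost, severity, value, route — PK (specialty, name) and explicit NOT NULL columns excluded).
labs: 3 nullable (severity, dob, lab_id — PK none and explicit NOT NULL columns excluded).
Total: 4 + 7 + 5 + 5 + 3 = 24.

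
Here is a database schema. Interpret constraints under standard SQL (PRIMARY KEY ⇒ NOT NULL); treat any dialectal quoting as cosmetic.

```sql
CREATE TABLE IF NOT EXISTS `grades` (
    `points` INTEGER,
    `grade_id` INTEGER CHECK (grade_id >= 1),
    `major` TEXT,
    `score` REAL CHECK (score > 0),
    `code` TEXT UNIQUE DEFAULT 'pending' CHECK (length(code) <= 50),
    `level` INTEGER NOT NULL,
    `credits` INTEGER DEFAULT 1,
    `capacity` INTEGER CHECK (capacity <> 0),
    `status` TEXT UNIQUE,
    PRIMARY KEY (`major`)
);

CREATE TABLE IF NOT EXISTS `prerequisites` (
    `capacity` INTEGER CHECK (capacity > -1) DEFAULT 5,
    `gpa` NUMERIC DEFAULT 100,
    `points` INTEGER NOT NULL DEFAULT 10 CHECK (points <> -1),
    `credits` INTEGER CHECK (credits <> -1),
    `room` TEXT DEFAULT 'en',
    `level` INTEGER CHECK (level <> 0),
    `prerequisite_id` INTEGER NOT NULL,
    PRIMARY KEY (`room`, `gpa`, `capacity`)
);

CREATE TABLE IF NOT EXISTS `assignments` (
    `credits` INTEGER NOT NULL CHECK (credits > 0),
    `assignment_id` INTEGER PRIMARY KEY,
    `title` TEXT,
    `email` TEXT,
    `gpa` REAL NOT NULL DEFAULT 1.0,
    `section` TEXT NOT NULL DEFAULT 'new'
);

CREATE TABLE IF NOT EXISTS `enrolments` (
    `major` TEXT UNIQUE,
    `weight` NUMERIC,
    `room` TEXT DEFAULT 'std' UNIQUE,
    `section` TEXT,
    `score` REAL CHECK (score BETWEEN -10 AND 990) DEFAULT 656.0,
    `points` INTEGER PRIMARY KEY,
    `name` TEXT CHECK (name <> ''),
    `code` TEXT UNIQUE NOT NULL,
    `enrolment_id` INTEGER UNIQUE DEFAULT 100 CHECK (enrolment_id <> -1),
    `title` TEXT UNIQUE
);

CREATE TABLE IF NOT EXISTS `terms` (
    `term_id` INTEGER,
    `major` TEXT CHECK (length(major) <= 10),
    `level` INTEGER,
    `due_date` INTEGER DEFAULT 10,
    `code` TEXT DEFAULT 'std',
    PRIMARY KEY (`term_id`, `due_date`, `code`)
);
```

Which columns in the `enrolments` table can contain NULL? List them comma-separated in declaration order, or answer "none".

- major: UNIQUE does not imply NOT NULL → nullable.
- weight: no NOT NULL constraint applies → nullable.
- room: UNIQUE does not imply NOT NULL → nullable.
- section: no NOT NULL constraint applies → nullable.
- score: CHECK does not forbid NULL (a CHECK constraint passes when its expression is NULL) → nullable.
- points: part of the PRIMARY KEY, which implies NOT NULL → not nullable.
- name: CHECK does not forbid NULL (a CHECK constraint passes when its expression is NULL) → nullable.
- code: declared NOT NULL → not nullable.
- enrolment_id: CHECK does not forbid NULL (a CHECK constraint passes when its expression is NULL) → nullable.
- title: UNIQUE does not imply NOT NULL → nullable.

major, weight, room, section, score, name, enrolment_id, title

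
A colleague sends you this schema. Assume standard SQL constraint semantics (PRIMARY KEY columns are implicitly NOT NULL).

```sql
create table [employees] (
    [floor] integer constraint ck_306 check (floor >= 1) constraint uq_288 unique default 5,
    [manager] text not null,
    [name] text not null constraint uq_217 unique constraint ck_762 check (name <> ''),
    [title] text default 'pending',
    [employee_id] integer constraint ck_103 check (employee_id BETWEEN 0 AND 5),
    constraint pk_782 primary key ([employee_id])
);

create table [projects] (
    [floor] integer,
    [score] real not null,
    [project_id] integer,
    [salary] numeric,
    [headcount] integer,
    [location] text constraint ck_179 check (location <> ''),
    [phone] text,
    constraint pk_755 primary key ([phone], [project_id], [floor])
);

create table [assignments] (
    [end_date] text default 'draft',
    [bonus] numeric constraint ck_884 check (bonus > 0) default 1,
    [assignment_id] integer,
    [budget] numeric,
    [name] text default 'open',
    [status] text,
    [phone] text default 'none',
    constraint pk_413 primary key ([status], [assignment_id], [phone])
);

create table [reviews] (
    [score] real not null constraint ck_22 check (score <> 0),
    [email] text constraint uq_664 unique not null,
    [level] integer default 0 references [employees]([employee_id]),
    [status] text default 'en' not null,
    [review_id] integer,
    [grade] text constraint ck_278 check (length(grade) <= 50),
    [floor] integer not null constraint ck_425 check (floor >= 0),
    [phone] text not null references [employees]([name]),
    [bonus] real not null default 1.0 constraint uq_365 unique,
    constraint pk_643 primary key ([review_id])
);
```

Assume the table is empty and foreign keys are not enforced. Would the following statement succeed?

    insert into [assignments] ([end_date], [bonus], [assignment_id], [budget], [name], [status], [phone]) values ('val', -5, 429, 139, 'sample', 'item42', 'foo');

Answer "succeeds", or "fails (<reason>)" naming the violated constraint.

The value -5 for bonus violates CHECK (bonus > 0).

fails (CHECK on bonus)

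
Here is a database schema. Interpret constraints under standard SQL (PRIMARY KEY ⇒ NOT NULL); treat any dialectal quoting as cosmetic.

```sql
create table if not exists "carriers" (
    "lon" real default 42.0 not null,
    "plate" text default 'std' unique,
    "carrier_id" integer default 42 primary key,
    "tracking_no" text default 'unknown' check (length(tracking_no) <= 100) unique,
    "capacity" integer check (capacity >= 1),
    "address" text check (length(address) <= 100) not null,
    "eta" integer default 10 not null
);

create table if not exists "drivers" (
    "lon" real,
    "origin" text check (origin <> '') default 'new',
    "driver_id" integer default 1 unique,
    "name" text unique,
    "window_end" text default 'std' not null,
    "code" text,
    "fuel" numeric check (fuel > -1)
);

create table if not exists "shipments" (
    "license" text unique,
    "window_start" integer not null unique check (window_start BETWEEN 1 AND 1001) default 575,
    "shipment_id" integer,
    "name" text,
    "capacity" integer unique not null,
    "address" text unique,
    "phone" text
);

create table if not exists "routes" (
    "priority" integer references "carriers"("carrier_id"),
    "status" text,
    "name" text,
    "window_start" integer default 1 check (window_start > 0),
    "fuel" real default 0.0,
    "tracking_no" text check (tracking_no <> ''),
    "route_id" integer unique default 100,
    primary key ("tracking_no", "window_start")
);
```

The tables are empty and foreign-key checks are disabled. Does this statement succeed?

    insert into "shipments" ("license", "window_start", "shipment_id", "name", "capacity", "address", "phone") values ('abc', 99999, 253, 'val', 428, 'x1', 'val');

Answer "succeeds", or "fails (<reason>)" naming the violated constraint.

The value 99999 for window_start violates CHECK (window_start BETWEEN 1 AND 1001).

fails (CHECK on window_start)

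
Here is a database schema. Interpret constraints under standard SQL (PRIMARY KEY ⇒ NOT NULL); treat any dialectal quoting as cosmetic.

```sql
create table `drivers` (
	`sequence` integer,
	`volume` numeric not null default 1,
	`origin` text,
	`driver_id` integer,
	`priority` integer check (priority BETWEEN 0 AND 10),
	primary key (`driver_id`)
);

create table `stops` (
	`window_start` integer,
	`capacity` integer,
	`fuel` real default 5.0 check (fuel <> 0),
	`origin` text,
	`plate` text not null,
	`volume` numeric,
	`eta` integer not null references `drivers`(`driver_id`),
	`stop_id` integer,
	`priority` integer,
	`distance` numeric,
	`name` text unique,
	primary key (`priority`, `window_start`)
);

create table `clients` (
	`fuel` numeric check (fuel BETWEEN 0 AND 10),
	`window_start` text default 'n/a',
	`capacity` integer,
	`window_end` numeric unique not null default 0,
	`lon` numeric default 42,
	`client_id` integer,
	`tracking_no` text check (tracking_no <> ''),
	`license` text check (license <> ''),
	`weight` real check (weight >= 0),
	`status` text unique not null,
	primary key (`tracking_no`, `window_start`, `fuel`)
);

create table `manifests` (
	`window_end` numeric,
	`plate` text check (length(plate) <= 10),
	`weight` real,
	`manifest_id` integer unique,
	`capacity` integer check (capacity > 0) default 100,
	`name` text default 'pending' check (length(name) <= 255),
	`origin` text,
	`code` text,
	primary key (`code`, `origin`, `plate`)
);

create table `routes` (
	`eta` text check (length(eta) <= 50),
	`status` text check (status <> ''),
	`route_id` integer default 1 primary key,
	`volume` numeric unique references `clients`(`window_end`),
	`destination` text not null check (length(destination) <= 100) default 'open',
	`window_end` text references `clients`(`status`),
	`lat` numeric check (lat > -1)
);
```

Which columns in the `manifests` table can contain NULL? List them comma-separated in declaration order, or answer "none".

window_end, weight, manifest_id, capacity, name

- window_end: no NOT NULL constraint applies → nullable.
- plate: part of the PRIMARY KEY, which implies NOT NULL → not nullable.
- weight: no NOT NULL constraint applies → nullable.
- manifest_id: UNIQUE does not imply NOT NULL → nullable.
- capacity: CHECK does not forbid NULL (a CHECK constraint passes when its expression is NULL) → nullable.
- name: CHECK does not forbid NULL (a CHECK constraint passes when its expression is NULL) → nullable.
- origin: part of the PRIMARY KEY, which implies NOT NULL → not nullable.
- code: part of the PRIMARY KEY, which implies NOT NULL → not nullable.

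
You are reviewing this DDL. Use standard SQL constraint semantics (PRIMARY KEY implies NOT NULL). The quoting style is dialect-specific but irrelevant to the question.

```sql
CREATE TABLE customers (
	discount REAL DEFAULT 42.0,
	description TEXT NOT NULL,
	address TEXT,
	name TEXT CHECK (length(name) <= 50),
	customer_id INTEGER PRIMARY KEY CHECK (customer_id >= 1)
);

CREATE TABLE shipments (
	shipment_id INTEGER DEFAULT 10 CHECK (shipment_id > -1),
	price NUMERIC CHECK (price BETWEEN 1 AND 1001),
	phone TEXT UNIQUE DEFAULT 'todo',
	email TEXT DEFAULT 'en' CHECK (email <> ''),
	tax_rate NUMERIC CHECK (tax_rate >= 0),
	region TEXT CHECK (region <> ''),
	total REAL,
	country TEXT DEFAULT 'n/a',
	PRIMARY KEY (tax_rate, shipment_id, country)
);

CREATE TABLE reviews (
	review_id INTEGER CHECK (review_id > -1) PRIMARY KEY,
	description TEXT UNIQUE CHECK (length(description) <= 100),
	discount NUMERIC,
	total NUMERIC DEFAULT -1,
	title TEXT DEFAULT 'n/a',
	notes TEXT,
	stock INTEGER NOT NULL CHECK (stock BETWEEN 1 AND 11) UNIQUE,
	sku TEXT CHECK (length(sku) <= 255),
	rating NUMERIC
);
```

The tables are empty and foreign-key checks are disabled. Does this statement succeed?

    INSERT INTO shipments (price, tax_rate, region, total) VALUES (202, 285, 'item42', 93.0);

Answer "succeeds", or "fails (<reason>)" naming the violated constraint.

succeeds

NOT NULL columns: country defaults to 'n/a'; shipment_id defaults to 10; tax_rate is supplied.
CHECK constraints: 202 satisfies (price BETWEEN 1 AND 1001); 285 satisfies (tax_rate >= 0); 'item42' satisfies (region <> '').
No constraint is violated.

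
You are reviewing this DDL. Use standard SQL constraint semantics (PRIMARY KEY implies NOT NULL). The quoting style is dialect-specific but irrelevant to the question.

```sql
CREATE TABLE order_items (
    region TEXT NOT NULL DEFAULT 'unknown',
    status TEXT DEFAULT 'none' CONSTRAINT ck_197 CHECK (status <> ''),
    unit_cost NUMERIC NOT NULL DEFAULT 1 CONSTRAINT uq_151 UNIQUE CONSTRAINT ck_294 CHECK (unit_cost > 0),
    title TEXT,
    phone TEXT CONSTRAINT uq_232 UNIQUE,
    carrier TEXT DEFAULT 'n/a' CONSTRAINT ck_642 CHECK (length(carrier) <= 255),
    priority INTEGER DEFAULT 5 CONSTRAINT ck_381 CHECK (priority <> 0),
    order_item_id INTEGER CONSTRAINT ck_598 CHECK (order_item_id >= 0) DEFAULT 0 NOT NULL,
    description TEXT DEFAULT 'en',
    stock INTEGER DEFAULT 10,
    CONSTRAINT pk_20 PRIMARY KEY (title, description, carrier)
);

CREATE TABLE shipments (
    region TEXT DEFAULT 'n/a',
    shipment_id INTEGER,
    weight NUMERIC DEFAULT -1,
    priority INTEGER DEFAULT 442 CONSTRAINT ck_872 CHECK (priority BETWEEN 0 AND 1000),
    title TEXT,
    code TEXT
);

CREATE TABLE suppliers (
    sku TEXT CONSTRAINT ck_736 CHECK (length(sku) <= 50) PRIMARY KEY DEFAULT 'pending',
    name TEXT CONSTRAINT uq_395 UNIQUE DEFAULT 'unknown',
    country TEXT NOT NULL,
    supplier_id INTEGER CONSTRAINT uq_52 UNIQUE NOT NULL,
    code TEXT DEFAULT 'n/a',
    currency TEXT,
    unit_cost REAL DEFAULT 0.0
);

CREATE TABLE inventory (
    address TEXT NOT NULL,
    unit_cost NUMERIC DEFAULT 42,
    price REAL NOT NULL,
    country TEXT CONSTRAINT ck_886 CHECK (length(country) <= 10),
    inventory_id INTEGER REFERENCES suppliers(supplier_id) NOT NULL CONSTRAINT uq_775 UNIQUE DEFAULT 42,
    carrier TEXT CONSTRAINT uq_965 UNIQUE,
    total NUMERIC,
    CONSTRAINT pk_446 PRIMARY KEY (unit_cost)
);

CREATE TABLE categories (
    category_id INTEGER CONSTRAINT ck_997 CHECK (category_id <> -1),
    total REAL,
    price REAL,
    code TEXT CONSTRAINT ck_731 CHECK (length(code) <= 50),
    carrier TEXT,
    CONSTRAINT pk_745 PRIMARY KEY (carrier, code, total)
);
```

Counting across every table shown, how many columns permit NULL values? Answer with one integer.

19

order_items: 4 nullable (status, phone, priority, stock — PK (title, description, carrier) and explicit NOT NULL columns excluded).
shipments: 6 nullable (region, shipment_id, weight, priority, title, code — PK none and explicit NOT NULL columns excluded).
suppliers: 4 nullable (name, code, currency, unit_cost — PK (sku) and explicit NOT NULL columns excluded).
inventory: 3 nullable (country, carrier, total — PK (unit_cost) and explicit NOT NULL columns excluded).
categories: 2 nullable (category_id, price — PK (carrier, code, total) and explicit NOT NULL columns excluded).
Total: 4 + 6 + 4 + 3 + 2 = 19.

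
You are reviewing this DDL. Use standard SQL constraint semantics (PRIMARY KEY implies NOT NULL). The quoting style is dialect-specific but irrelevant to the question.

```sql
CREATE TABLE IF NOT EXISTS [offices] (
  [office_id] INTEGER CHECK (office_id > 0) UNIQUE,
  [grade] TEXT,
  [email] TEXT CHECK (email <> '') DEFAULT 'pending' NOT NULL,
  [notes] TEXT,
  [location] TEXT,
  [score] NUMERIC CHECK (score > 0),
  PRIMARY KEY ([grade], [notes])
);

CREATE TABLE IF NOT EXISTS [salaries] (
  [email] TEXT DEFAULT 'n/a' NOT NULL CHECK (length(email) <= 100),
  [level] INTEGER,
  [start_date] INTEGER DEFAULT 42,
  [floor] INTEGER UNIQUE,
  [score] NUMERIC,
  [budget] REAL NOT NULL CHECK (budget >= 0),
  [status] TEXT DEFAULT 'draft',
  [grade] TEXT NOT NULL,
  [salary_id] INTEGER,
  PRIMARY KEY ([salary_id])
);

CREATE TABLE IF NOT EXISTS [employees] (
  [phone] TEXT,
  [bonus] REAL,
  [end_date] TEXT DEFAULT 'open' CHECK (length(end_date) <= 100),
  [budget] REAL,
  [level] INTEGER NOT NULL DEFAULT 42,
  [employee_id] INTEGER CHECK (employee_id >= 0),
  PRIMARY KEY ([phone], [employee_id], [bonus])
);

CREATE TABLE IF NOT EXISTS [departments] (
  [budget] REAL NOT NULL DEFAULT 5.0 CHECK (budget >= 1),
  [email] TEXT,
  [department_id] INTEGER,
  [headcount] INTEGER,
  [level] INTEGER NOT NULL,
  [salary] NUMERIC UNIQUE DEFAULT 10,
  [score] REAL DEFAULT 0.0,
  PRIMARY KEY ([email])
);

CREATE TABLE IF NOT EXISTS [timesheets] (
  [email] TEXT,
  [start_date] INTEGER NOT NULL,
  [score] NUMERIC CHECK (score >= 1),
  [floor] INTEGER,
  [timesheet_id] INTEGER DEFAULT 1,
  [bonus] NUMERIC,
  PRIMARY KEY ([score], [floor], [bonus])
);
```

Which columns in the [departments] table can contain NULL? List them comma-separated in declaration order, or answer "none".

- budget: declared NOT NULL → not nullable.
- email: part of the PRIMARY KEY, which implies NOT NULL → not nullable.
- department_id: no NOT NULL constraint applies → nullable.
- headcount: no NOT NULL constraint applies → nullable.
- level: declared NOT NULL → not nullable.
- salary: UNIQUE does not imply NOT NULL → nullable.
- score: DEFAULT only fills an omitted column; an explicit NULL is still allowed → nullable.

department_id, headcount, salary, score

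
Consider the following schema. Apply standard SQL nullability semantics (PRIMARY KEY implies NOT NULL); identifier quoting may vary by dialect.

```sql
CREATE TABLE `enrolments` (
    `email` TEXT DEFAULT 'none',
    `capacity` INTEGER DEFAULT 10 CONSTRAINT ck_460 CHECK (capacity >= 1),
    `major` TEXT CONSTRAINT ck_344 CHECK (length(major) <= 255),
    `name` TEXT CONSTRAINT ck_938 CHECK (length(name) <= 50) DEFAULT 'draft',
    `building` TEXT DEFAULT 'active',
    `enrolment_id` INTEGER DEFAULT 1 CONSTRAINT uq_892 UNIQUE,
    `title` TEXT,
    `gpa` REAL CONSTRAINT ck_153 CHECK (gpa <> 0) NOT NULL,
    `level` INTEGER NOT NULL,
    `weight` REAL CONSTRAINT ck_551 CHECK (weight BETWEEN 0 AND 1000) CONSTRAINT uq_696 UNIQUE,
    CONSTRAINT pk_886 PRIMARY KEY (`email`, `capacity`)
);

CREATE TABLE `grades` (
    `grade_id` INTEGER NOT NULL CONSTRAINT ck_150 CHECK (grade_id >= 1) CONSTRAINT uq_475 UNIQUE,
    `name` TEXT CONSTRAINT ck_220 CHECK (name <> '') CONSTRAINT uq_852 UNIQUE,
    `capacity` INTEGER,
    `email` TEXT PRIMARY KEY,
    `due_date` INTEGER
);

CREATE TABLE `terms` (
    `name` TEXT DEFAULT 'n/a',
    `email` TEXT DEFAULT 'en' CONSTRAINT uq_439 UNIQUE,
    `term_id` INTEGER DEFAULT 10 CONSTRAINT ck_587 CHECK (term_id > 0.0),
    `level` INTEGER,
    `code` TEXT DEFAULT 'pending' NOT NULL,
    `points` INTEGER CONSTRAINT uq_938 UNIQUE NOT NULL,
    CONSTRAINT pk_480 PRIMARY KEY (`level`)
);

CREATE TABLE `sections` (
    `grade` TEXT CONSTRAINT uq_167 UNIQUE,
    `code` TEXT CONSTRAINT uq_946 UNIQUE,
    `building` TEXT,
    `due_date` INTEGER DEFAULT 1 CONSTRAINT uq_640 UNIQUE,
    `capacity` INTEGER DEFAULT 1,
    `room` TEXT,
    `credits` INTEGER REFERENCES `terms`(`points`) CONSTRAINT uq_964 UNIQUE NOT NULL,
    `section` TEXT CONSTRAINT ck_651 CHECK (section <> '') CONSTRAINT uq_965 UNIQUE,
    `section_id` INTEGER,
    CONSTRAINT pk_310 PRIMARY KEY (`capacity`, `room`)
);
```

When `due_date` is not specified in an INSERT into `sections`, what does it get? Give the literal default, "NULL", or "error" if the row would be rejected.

due_date has an explicit DEFAULT 1.
When the column is omitted from an INSERT, that default is used.

1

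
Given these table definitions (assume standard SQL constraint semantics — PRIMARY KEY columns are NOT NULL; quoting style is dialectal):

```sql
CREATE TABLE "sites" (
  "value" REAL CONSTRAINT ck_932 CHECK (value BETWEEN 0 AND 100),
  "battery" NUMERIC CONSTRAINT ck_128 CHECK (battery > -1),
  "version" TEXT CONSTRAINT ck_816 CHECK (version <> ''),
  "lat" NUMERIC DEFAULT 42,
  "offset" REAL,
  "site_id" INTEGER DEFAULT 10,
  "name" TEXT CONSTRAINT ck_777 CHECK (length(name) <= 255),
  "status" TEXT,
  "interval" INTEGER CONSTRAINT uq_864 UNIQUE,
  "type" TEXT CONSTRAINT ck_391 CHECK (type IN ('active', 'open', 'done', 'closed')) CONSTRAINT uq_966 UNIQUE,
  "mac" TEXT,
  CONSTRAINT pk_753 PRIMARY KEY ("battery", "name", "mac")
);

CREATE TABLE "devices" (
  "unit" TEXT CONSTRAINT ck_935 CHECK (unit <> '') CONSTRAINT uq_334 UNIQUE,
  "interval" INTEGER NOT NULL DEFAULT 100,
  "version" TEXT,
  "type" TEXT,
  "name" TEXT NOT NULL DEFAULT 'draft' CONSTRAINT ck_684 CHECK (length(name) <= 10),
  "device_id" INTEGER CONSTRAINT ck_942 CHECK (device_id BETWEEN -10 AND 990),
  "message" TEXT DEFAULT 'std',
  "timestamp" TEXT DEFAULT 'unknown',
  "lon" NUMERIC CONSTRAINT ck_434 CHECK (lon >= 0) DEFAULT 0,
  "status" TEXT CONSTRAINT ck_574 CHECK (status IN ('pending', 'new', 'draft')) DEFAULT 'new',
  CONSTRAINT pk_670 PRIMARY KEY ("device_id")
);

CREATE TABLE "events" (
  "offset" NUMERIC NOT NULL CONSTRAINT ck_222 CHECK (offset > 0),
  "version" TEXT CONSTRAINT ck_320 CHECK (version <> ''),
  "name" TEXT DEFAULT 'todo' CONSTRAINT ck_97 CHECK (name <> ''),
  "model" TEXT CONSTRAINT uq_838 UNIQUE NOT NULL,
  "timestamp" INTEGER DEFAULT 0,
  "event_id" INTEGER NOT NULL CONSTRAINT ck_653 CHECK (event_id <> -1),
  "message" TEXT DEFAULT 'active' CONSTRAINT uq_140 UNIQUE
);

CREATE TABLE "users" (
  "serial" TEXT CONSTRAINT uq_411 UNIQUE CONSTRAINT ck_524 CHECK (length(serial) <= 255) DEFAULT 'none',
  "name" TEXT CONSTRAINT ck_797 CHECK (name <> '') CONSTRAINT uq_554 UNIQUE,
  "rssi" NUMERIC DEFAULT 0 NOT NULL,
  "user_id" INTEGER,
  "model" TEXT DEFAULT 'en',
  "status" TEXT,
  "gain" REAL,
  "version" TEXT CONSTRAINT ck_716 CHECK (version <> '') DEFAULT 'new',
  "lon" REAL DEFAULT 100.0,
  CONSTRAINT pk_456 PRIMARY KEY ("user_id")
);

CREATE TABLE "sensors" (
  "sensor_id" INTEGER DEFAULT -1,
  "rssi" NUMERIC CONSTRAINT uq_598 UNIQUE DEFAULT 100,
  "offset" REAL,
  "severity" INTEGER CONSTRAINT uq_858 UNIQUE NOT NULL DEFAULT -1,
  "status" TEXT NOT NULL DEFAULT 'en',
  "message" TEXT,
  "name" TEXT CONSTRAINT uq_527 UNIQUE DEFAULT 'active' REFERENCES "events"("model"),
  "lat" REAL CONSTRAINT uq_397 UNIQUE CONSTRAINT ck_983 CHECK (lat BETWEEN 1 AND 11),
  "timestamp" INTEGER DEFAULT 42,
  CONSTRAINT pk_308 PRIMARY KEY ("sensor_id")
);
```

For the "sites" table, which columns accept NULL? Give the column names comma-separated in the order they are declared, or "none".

- value: CHECK does not forbid NULL (a CHECK constraint passes when its expression is NULL) → nullable.
- battery: part of the PRIMARY KEY, which implies NOT NULL → not nullable.
- version: CHECK does not forbid NULL (a CHECK constraint passes when its expression is NULL) → nullable.
- lat: DEFAULT only fills an omitted column; an explicit NULL is still allowed → nullable.
- offset: no NOT NULL constraint applies → nullable.
- site_id: DEFAULT only fills an omitted column; an explicit NULL is still allowed → nullable.
- name: part of the PRIMARY KEY, which implies NOT NULL → not nullable.
- status: no NOT NULL constraint applies → nullable.
- interval: UNIQUE does not imply NOT NULL → nullable.
- type: CHECK does not forbid NULL (a CHECK constraint passes when its expression is NULL) → nullable.
- mac: part of the PRIMARY KEY, which implies NOT NULL → not nullable.

value, version, lat, offset, site_id, status, interval, type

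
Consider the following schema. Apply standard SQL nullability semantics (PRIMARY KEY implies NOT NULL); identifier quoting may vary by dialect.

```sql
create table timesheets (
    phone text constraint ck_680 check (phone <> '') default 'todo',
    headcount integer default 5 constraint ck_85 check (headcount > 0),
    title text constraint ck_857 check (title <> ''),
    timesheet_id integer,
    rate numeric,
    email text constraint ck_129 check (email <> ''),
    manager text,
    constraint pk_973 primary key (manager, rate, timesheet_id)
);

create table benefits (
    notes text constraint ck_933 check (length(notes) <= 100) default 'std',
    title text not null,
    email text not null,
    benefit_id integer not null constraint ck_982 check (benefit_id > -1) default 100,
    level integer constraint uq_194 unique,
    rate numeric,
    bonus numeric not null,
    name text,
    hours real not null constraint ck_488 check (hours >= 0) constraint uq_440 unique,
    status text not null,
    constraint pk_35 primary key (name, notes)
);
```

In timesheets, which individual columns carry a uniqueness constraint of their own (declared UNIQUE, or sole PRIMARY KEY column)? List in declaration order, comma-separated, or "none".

none

- phone: no UNIQUE or single-column PK constraint.
- headcount: no UNIQUE or single-column PK constraint.
- title: no UNIQUE or single-column PK constraint.
- timesheet_id: part of a composite PRIMARY KEY — only the tuple is unique, not this column on its own.
- rate: part of a composite PRIMARY KEY — only the tuple is unique, not this column on its own.
- email: no UNIQUE or single-column PK constraint.
- manager: part of a composite PRIMARY KEY — only the tuple is unique, not this column on its own.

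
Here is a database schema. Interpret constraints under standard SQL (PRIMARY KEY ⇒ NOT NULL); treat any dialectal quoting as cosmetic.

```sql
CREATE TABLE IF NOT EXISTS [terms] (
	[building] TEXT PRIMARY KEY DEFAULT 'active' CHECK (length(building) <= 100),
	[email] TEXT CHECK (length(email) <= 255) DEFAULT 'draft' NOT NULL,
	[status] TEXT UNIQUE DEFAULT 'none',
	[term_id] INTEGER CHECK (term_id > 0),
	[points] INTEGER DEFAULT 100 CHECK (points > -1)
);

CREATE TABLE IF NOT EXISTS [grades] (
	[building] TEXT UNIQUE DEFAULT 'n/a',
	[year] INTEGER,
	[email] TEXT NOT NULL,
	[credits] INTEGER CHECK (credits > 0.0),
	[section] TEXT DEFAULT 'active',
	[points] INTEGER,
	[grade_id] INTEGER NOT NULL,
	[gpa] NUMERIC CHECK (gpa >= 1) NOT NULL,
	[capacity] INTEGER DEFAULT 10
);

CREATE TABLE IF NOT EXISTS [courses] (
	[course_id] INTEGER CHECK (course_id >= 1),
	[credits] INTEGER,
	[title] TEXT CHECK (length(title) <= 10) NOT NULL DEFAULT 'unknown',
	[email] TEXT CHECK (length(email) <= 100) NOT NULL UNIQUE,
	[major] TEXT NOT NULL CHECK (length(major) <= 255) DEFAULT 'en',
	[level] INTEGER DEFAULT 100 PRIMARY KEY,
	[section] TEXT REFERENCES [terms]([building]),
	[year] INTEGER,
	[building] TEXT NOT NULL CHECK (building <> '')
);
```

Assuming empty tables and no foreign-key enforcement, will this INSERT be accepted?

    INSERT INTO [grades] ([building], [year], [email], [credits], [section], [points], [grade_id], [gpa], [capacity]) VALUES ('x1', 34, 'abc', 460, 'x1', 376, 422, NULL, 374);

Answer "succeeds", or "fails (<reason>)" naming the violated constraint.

gpa is explicitly set to NULL, but gpa is declared NOT NULL.

fails (NOT NULL on gpa)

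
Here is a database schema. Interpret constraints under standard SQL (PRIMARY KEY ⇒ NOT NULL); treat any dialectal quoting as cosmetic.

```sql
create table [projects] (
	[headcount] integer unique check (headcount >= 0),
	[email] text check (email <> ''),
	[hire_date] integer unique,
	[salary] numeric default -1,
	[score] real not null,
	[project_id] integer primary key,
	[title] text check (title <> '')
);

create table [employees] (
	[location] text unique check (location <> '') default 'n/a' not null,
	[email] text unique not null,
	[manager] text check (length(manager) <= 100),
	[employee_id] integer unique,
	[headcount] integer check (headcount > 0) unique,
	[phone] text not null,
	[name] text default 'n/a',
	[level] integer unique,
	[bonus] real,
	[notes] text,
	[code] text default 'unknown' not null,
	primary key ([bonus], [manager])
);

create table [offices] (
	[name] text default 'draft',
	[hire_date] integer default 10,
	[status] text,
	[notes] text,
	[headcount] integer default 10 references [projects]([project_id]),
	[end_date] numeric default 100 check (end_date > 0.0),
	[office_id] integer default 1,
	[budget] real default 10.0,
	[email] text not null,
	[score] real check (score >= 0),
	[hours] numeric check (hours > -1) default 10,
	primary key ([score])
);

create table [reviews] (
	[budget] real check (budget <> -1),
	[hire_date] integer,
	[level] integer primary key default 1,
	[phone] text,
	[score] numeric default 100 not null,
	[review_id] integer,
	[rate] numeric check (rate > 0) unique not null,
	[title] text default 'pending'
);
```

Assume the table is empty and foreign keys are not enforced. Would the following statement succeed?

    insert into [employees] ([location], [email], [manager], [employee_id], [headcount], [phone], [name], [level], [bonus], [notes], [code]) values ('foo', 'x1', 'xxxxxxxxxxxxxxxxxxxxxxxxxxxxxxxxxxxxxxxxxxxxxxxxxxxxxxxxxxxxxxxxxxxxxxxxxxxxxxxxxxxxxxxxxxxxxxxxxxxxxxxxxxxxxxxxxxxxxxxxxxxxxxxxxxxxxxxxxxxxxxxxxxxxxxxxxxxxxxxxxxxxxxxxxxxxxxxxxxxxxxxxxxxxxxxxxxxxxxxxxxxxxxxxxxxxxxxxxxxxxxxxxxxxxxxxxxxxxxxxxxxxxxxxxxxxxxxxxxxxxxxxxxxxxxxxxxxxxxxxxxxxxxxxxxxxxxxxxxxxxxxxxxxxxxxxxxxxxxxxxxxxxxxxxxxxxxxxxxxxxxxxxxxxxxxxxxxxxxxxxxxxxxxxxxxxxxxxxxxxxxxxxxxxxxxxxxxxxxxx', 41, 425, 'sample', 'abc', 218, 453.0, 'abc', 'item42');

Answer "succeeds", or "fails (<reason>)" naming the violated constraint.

fails (CHECK on manager)

The value 'xxxxxxxxxxxxxxxxxxxxxxxxxxxxxxxxxxxxxxxxxxxxxxxxxxxxxxxxxxxxxxxxxxxxxxxxxxxxxxxxxxxxxxxxxxxxxxxxxxxxxxxxxxxxxxxxxxxxxxxxxxxxxxxxxxxxxxxxxxxxxxxxxxxxxxxxxxxxxxxxxxxxxxxxxxxxxxxxxxxxxxxxxxxxxxxxxxxxxxxxxxxxxxxxxxxxxxxxxxxxxxxxxxxxxxxxxxxxxxxxxxxxxxxxxxxxxxxxxxxxxxxxxxxxxxxxxxxxxxxxxxxxxxxxxxxxxxxxxxxxxxxxxxxxxxxxxxxxxxxxxxxxxxxxxxxxxxxxxxxxxxxxxxxxxxxxxxxxxxxxxxxxxxxxxxxxxxxxxxxxxxxxxxxxxxxxxxxxxxxx' for manager violates CHECK (length(manager) <= 100).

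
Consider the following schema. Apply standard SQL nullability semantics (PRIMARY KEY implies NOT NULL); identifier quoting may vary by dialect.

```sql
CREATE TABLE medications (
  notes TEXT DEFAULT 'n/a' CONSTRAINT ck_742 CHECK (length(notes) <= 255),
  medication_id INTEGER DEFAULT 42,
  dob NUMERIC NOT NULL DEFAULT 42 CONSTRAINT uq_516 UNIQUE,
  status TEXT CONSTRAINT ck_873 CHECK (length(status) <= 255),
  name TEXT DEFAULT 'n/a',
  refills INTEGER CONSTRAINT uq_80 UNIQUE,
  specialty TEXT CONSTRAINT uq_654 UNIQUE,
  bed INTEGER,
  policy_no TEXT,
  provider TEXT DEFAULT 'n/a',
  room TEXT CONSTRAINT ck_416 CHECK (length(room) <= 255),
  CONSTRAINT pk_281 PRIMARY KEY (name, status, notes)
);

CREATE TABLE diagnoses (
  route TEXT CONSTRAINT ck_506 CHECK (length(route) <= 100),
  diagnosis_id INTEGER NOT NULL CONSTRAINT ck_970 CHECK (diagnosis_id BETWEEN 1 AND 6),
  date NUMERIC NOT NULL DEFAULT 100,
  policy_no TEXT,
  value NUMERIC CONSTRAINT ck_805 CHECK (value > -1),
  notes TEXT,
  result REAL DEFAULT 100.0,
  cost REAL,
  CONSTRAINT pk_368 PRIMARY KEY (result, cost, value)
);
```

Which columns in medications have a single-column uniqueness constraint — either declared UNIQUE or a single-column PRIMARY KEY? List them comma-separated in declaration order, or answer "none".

- notes: part of a composite PRIMARY KEY — only the tuple is unique, not this column on its own.
- medication_id: no UNIQUE or single-column PK constraint.
- dob: declared UNIQUE → unique.
- status: part of a composite PRIMARY KEY — only the tuple is unique, not this column on its own.
- name: part of a composite PRIMARY KEY — only the tuple is unique, not this column on its own.
- refills: declared UNIQUE → unique.
- specialty: declared UNIQUE → unique.
- bed: no UNIQUE or single-column PK constraint.
- policy_no: no UNIQUE or single-column PK constraint.
- provider: no UNIQUE or single-column PK constraint.
- room: no UNIQUE or single-column PK constraint.

dob, refills, specialty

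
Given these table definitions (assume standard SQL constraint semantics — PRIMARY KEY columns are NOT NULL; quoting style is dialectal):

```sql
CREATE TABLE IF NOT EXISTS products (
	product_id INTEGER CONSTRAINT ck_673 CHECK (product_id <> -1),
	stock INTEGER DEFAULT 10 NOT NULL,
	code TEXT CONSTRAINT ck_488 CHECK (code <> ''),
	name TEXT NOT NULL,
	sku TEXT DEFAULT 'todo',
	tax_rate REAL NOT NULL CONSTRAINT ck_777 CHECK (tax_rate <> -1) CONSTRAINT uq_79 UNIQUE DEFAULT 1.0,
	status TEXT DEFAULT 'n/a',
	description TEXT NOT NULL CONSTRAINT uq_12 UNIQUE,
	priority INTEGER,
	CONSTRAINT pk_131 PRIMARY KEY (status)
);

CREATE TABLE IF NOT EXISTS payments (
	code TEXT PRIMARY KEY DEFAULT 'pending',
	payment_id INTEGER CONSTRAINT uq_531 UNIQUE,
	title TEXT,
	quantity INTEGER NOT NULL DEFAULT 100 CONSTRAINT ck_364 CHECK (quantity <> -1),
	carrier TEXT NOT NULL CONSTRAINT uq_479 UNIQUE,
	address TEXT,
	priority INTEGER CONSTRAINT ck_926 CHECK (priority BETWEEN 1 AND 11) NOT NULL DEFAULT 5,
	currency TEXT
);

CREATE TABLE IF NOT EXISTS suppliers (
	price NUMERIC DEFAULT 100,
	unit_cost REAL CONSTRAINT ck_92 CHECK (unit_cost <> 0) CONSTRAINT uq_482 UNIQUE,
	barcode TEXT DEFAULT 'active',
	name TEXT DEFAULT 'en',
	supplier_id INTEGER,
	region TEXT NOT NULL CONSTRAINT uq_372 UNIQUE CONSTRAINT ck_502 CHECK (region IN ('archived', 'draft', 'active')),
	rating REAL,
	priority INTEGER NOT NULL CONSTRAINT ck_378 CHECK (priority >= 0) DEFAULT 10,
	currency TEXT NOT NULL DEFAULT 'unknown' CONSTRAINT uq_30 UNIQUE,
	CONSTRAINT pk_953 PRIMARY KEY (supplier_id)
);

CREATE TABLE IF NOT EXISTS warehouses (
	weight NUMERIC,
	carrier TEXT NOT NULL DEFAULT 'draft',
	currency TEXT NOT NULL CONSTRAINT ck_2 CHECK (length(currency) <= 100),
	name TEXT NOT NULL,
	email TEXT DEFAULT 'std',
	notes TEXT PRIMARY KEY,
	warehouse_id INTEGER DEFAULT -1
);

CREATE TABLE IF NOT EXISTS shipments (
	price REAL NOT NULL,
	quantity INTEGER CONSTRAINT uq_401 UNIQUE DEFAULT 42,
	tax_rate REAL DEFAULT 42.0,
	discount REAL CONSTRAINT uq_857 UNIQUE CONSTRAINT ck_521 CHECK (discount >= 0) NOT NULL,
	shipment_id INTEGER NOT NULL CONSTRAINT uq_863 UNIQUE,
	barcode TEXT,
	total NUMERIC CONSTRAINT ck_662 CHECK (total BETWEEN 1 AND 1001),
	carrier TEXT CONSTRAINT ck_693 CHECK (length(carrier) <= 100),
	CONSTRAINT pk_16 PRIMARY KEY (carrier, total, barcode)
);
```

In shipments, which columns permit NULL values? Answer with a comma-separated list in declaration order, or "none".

quantity, tax_rate

- price: declared NOT NULL → not nullable.
- quantity: UNIQUE does not imply NOT NULL → nullable.
- tax_rate: DEFAULT only fills an omitted column; an explicit NULL is still allowed → nullable.
- discount: declared NOT NULL → not nullable.
- shipment_id: declared NOT NULL → not nullable.
- barcode: part of the PRIMARY KEY, which implies NOT NULL → not nullable.
- total: part of the PRIMARY KEY, which implies NOT NULL → not nullable.
- carrier: part of the PRIMARY KEY, which implies NOT NULL → not nullable.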